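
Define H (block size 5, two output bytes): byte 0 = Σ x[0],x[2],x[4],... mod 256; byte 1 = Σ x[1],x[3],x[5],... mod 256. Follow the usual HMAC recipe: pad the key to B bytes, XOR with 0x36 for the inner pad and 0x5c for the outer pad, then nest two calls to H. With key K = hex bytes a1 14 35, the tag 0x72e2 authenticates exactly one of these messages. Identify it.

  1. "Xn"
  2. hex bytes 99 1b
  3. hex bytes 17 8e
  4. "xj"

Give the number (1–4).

1

Key hex bytes a1 14 35 is 3 bytes ≤ B = 5; zero-pad to 5 bytes: K' = a1 14 35 00 00.
K' ⊕ ipad = 97 22 03 36 36; K' ⊕ opad = fd 48 69 5c 5c.
m1: inner = H(97 22 03 36 36 58 6e) = 3e b0; tag = H(fd 48 69 5c 5c 3e b0) = 72e2 ← matches
m2: inner = H(97 22 03 36 36 99 1b) = eb f1; tag = H(fd 48 69 5c 5c eb f1) = b38f
m3: inner = H(97 22 03 36 36 17 8e) = 5e 6f; tag = H(fd 48 69 5c 5c 5e 6f) = 3102
m4: inner = H(97 22 03 36 36 78 6a) = 3a d0; tag = H(fd 48 69 5c 5c 3a d0) = 92de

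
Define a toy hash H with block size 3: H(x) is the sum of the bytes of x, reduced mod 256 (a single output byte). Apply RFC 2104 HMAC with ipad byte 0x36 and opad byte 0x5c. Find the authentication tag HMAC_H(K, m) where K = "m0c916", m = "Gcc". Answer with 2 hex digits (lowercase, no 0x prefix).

Key "m0c916" = 6d 30 63 39 31 36 is 6 bytes > B = 3, so hash it first: H(key) = a0, then zero-pad to 3 bytes: K' = a0 00 00.
K' ⊕ ipad = 96 36 36.  K' ⊕ opad = fc 5c 5c.
Inner input = (K'⊕ipad) ∥ m = 96 36 36 ∥ 47 63 63.
Inner hash: sum = 150+54+54+71+99+99 = 527; mod 256 = 15 → 0f.
Outer input = (K'⊕opad) ∥ inner = fc 5c 5c ∥ 0f.
Outer hash (tag): sum = 252+92+92+15 = 451; mod 256 = 195 → c3.

c3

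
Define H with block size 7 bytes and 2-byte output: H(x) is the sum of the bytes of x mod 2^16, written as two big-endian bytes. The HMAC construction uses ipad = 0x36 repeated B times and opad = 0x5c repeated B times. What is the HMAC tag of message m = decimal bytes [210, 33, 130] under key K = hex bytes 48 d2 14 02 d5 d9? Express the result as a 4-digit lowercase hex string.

Key hex bytes 48 d2 14 02 d5 d9 is 6 bytes ≤ B = 7; zero-pad to 7 bytes: K' = 48 d2 14 02 d5 d9 00.
K' ⊕ ipad = 7e e4 22 34 e3 ef 36.  K' ⊕ opad = 14 8e 48 5e 89 85 5c.
Inner input = (K'⊕ipad) ∥ m = 7e e4 22 34 e3 ef 36 ∥ d2 21 82.
Inner hash: sum = 126+228+34+52+227+239+54+210+33+130 = 1333 → 05 35.
Outer input = (K'⊕opad) ∥ inner = 14 8e 48 5e 89 85 5c ∥ 05 35.
Outer hash (tag): sum = 20+142+72+94+137+133+92+5+53 = 748 → 02 ec.

02ec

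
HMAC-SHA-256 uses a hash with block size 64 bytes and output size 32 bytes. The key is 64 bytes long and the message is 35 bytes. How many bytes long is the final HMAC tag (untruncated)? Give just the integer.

The tag is one SHA-256 digest: 32 bytes.

32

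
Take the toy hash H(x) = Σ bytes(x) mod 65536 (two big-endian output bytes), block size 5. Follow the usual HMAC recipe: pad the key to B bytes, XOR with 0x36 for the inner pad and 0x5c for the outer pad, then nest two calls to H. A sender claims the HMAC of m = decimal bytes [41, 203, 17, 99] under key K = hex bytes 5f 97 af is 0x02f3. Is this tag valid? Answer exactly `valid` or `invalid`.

Key hex bytes 5f 97 af is 3 bytes ≤ B = 5; zero-pad to 5 bytes: K' = 5f 97 af 00 00.
K' ⊕ ipad = 69 a1 99 36 36; K' ⊕ opad = 03 cb f3 5c 5c.
Inner hash: sum = 105+161+153+54+54+41+203+17+99 = 887 → 03 77.
Outer hash (recomputed tag): sum = 3+203+243+92+92+3+119 = 755 → 02 f3.
Recomputed tag = 02f3; claimed = 02f3 → match.

valid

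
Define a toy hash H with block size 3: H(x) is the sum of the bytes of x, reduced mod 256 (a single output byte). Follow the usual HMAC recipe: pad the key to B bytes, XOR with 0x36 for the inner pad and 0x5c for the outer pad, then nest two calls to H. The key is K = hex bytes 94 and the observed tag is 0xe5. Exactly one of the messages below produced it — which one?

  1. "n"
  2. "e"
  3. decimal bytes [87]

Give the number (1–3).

3

Key hex bytes 94 is 1 byte ≤ B = 3; zero-pad to 3 bytes: K' = 94 00 00.
K' ⊕ ipad = a2 36 36; K' ⊕ opad = c8 5c 5c.
m1: inner = H(a2 36 36 6e) = 7c; tag = H(c8 5c 5c 7c) = fc
m2: inner = H(a2 36 36 65) = 73; tag = H(c8 5c 5c 73) = f3
m3: inner = H(a2 36 36 57) = 65; tag = H(c8 5c 5c 65) = e5 ← matches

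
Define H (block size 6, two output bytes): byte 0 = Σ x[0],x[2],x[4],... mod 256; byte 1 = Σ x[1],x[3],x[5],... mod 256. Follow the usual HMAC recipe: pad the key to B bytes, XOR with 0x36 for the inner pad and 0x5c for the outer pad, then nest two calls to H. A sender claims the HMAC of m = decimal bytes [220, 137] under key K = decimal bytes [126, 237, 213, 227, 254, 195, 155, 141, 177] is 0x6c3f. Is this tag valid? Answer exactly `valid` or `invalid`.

valid

Key decimal bytes [126, 237, 213, 227, 254, 195, 155, 141, 177] = 7e ed d5 e3 fe c3 9b 8d b1 is 9 bytes > B = 6, so hash it first: H(key) = 9d 20, then zero-pad to 6 bytes: K' = 9d 20 00 00 00 00.
K' ⊕ ipad = ab 16 36 36 36 36; K' ⊕ opad = c1 7c 5c 5c 5c 5c.
Inner hash: even-index sum = 499 mod 256 = 243; odd-index sum = 267 mod 256 = 11 → f3 0b.
Outer hash (recomputed tag): even-index sum = 620 mod 256 = 108; odd-index sum = 319 mod 256 = 63 → 6c 3f.
Recomputed tag = 6c3f; claimed = 6c3f → match.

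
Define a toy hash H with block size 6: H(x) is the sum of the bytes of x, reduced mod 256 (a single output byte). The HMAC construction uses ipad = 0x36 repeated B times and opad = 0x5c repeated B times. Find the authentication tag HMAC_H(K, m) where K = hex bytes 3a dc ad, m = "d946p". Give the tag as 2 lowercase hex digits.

Key hex bytes 3a dc ad is 3 bytes ≤ B = 6; zero-pad to 6 bytes: K' = 3a dc ad 00 00 00.
K' ⊕ ipad = 0c ea 9b 36 36 36.  K' ⊕ opad = 66 80 f1 5c 5c 5c.
Inner input = (K'⊕ipad) ∥ m = 0c ea 9b 36 36 36 ∥ 64 39 34 36 70.
Inner hash: sum = 12+234+155+54+54+54+100+57+52+54+112 = 938; mod 256 = 170 → aa.
Outer input = (K'⊕opad) ∥ inner = 66 80 f1 5c 5c 5c ∥ aa.
Outer hash (tag): sum = 102+128+241+92+92+92+170 = 917; mod 256 = 149 → 95.

95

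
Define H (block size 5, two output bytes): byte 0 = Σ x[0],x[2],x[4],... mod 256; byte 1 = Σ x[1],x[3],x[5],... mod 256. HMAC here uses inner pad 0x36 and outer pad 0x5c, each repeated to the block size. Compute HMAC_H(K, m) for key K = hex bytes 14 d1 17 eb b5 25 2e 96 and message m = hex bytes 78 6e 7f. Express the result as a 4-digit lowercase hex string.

Key hex bytes 14 d1 17 eb b5 25 2e 96 is 8 bytes > B = 5, so hash it first: H(key) = 0e 77, then zero-pad to 5 bytes: K' = 0e 77 00 00 00.
K' ⊕ ipad = 38 41 36 36 36.  K' ⊕ opad = 52 2b 5c 5c 5c.
Inner input = (K'⊕ipad) ∥ m = 38 41 36 36 36 ∥ 78 6e 7f.
Inner hash: even-index sum = 274 mod 256 = 18; odd-index sum = 366 mod 256 = 110 → 12 6e.
Outer input = (K'⊕opad) ∥ inner = 52 2b 5c 5c 5c ∥ 12 6e.
Outer hash (tag): even-index sum = 376 mod 256 = 120; odd-index sum = 153 mod 256 = 153 → 78 99.

7899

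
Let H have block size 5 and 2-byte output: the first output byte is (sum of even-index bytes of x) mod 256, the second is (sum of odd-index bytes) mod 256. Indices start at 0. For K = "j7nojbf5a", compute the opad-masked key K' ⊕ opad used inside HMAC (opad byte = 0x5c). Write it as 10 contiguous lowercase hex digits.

Key "j7nojbf5a" = 6a 37 6e 6f 6a 62 66 35 61 is 9 bytes > B = 5, so hash it first: H(key) = 09 3d, then zero-pad to 5 bytes: K' = 09 3d 00 00 00.
XOR each byte with 0x5c: 09⊕5c=55, 3d⊕5c=61, 00⊕5c=5c, 00⊕5c=5c, 00⊕5c=5c.

55615c5c5c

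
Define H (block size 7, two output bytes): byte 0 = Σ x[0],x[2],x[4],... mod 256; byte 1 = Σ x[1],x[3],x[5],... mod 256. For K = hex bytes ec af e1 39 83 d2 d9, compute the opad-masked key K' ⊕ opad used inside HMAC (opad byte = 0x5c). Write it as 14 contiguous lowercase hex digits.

Key hex bytes ec af e1 39 83 d2 d9 is exactly B = 7 bytes: K' = ec af e1 39 83 d2 d9.
XOR each byte with 0x5c: ec⊕5c=b0, af⊕5c=f3, e1⊕5c=bd, 39⊕5c=65, 83⊕5c=df, d2⊕5c=8e, d9⊕5c=85.

b0f3bd65df8e85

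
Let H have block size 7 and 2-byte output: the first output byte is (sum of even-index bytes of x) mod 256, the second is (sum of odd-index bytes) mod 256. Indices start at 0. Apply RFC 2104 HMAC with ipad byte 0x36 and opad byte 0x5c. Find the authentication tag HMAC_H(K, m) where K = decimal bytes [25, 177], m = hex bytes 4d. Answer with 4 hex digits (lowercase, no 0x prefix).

9976

Key decimal bytes [25, 177] = 19 b1 is 2 bytes ≤ B = 7; zero-pad to 7 bytes: K' = 19 b1 00 00 00 00 00.
K' ⊕ ipad = 2f 87 36 36 36 36 36.  K' ⊕ opad = 45 ed 5c 5c 5c 5c 5c.
Inner input = (K'⊕ipad) ∥ m = 2f 87 36 36 36 36 36 ∥ 4d.
Inner hash: even-index sum = 209 mod 256 = 209; odd-index sum = 320 mod 256 = 64 → d1 40.
Outer input = (K'⊕opad) ∥ inner = 45 ed 5c 5c 5c 5c 5c ∥ d1 40.
Outer hash (tag): even-index sum = 409 mod 256 = 153; odd-index sum = 630 mod 256 = 118 → 99 76.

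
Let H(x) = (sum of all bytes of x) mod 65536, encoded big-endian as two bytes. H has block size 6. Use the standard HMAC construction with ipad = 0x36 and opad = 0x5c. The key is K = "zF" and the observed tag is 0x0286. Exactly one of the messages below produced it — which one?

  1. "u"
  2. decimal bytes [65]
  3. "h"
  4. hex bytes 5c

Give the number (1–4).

2

Key "zF" = 7a 46 is 2 bytes ≤ B = 6; zero-pad to 6 bytes: K' = 7a 46 00 00 00 00.
K' ⊕ ipad = 4c 70 36 36 36 36; K' ⊕ opad = 26 1a 5c 5c 5c 5c.
m1: inner = H(4c 70 36 36 36 36 75) = 02 09; tag = H(26 1a 5c 5c 5c 5c 02 09) = 01bb
m2: inner = H(4c 70 36 36 36 36 41) = 01 d5; tag = H(26 1a 5c 5c 5c 5c 01 d5) = 0286 ← matches
m3: inner = H(4c 70 36 36 36 36 68) = 01 fc; tag = H(26 1a 5c 5c 5c 5c 01 fc) = 02ad
m4: inner = H(4c 70 36 36 36 36 5c) = 01 f0; tag = H(26 1a 5c 5c 5c 5c 01 f0) = 02a1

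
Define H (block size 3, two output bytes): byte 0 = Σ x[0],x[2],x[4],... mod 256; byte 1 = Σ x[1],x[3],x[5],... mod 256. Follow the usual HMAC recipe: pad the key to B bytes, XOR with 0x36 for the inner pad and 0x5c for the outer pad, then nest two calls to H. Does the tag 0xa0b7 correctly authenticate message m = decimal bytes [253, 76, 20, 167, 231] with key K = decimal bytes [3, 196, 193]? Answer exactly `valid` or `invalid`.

invalid

Key decimal bytes [3, 196, 193] = 03 c4 c1 is exactly B = 3 bytes: K' = 03 c4 c1.
K' ⊕ ipad = 35 f2 f7; K' ⊕ opad = 5f 98 9d.
Inner hash: even-index sum = 543 mod 256 = 31; odd-index sum = 746 mod 256 = 234 → 1f ea.
Outer hash (recomputed tag): even-index sum = 486 mod 256 = 230; odd-index sum = 183 mod 256 = 183 → e6 b7.
Recomputed tag = e6b7; claimed = a0b7 → mismatch.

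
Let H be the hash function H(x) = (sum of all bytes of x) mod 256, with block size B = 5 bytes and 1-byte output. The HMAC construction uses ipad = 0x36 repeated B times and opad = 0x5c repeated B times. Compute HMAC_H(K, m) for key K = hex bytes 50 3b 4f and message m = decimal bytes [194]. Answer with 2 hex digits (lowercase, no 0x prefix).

58

Key hex bytes 50 3b 4f is 3 bytes ≤ B = 5; zero-pad to 5 bytes: K' = 50 3b 4f 00 00.
K' ⊕ ipad = 66 0d 79 36 36.  K' ⊕ opad = 0c 67 13 5c 5c.
Inner input = (K'⊕ipad) ∥ m = 66 0d 79 36 36 ∥ c2.
Inner hash: sum = 102+13+121+54+54+194 = 538; mod 256 = 26 → 1a.
Outer input = (K'⊕opad) ∥ inner = 0c 67 13 5c 5c ∥ 1a.
Outer hash (tag): sum = 12+103+19+92+92+26 = 344; mod 256 = 88 → 58.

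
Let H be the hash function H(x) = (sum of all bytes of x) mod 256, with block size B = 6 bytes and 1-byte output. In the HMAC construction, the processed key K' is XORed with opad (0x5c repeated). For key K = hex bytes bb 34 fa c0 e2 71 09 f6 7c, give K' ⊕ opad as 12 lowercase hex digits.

Key hex bytes bb 34 fa c0 e2 71 09 f6 7c is 9 bytes > B = 6, so hash it first: H(key) = 77, then zero-pad to 6 bytes: K' = 77 00 00 00 00 00.
XOR each byte with 0x5c: 77⊕5c=2b, 00⊕5c=5c, 00⊕5c=5c, 00⊕5c=5c, 00⊕5c=5c, 00⊕5c=5c.

2b5c5c5c5c5c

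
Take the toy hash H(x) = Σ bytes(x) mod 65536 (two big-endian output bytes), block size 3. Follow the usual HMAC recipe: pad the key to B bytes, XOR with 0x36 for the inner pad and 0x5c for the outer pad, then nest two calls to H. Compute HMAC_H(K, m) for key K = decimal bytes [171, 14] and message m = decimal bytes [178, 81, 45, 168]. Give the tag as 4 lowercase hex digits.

028a

Key decimal bytes [171, 14] = ab 0e is 2 bytes ≤ B = 3; zero-pad to 3 bytes: K' = ab 0e 00.
K' ⊕ ipad = 9d 38 36.  K' ⊕ opad = f7 52 5c.
Inner input = (K'⊕ipad) ∥ m = 9d 38 36 ∥ b2 51 2d a8.
Inner hash: sum = 157+56+54+178+81+45+168 = 739 → 02 e3.
Outer input = (K'⊕opad) ∥ inner = f7 52 5c ∥ 02 e3.
Outer hash (tag): sum = 247+82+92+2+227 = 650 → 02 8a.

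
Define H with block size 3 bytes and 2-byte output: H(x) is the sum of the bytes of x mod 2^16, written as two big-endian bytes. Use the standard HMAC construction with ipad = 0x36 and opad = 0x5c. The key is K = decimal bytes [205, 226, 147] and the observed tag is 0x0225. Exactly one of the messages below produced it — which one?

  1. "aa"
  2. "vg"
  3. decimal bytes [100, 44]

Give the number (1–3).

Key decimal bytes [205, 226, 147] = cd e2 93 is exactly B = 3 bytes: K' = cd e2 93.
K' ⊕ ipad = fb d4 a5; K' ⊕ opad = 91 be cf.
m1: inner = H(fb d4 a5 61 61) = 03 36; tag = H(91 be cf 03 36) = 0257
m2: inner = H(fb d4 a5 76 67) = 03 51; tag = H(91 be cf 03 51) = 0272
m3: inner = H(fb d4 a5 64 2c) = 03 04; tag = H(91 be cf 03 04) = 0225 ← matches

3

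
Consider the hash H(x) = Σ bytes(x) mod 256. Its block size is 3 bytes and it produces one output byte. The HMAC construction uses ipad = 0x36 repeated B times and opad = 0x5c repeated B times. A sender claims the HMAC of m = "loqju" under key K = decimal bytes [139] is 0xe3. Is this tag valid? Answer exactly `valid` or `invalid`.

Key decimal bytes [139] = 8b is 1 byte ≤ B = 3; zero-pad to 3 bytes: K' = 8b 00 00.
K' ⊕ ipad = bd 36 36; K' ⊕ opad = d7 5c 5c.
Inner hash: sum = 189+54+54+108+111+113+106+117 = 852; mod 256 = 84 → 54.
Outer hash (recomputed tag): sum = 215+92+92+84 = 483; mod 256 = 227 → e3.
Recomputed tag = e3; claimed = e3 → match.

valid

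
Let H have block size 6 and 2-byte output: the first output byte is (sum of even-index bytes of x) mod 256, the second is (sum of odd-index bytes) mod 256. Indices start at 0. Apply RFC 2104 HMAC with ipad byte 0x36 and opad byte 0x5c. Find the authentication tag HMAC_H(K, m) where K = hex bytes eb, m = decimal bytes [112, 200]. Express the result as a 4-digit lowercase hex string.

287e

Key hex bytes eb is 1 byte ≤ B = 6; zero-pad to 6 bytes: K' = eb 00 00 00 00 00.
K' ⊕ ipad = dd 36 36 36 36 36.  K' ⊕ opad = b7 5c 5c 5c 5c 5c.
Inner input = (K'⊕ipad) ∥ m = dd 36 36 36 36 36 ∥ 70 c8.
Inner hash: even-index sum = 441 mod 256 = 185; odd-index sum = 362 mod 256 = 106 → b9 6a.
Outer input = (K'⊕opad) ∥ inner = b7 5c 5c 5c 5c 5c ∥ b9 6a.
Outer hash (tag): even-index sum = 552 mod 256 = 40; odd-index sum = 382 mod 256 = 126 → 28 7e.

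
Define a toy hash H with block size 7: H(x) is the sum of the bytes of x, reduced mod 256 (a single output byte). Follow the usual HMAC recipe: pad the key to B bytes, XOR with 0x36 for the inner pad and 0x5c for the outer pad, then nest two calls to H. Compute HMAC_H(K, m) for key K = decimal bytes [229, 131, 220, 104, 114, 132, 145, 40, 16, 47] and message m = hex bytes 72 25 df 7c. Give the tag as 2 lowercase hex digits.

Key decimal bytes [229, 131, 220, 104, 114, 132, 145, 40, 16, 47] = e5 83 dc 68 72 84 91 28 10 2f is 10 bytes > B = 7, so hash it first: H(key) = 9a, then zero-pad to 7 bytes: K' = 9a 00 00 00 00 00 00.
K' ⊕ ipad = ac 36 36 36 36 36 36.  K' ⊕ opad = c6 5c 5c 5c 5c 5c 5c.
Inner input = (K'⊕ipad) ∥ m = ac 36 36 36 36 36 36 ∥ 72 25 df 7c.
Inner hash: sum = 172+54+54+54+54+54+54+114+37+223+124 = 994; mod 256 = 226 → e2.
Outer input = (K'⊕opad) ∥ inner = c6 5c 5c 5c 5c 5c 5c ∥ e2.
Outer hash (tag): sum = 198+92+92+92+92+92+92+226 = 976; mod 256 = 208 → d0.

d0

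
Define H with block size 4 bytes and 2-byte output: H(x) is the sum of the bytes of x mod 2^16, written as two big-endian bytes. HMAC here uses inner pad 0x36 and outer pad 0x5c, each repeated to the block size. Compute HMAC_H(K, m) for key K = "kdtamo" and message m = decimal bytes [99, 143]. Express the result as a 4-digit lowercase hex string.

023c

Key "kdtamo" = 6b 64 74 61 6d 6f is 6 bytes > B = 4, so hash it first: H(key) = 02 80, then zero-pad to 4 bytes: K' = 02 80 00 00.
K' ⊕ ipad = 34 b6 36 36.  K' ⊕ opad = 5e dc 5c 5c.
Inner input = (K'⊕ipad) ∥ m = 34 b6 36 36 ∥ 63 8f.
Inner hash: sum = 52+182+54+54+99+143 = 584 → 02 48.
Outer input = (K'⊕opad) ∥ inner = 5e dc 5c 5c ∥ 02 48.
Outer hash (tag): sum = 94+220+92+92+2+72 = 572 → 02 3c.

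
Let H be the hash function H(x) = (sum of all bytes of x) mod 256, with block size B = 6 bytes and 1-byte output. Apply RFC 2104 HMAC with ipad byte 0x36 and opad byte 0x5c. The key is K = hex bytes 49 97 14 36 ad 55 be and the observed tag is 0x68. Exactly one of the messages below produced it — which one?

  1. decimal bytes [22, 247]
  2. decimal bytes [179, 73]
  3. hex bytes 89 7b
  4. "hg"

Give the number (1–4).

Key hex bytes 49 97 14 36 ad 55 be is 7 bytes > B = 6, so hash it first: H(key) = ea, then zero-pad to 6 bytes: K' = ea 00 00 00 00 00.
K' ⊕ ipad = dc 36 36 36 36 36; K' ⊕ opad = b6 5c 5c 5c 5c 5c.
m1: inner = H(dc 36 36 36 36 36 16 f7) = f7; tag = H(b6 5c 5c 5c 5c 5c f7) = 79
m2: inner = H(dc 36 36 36 36 36 b3 49) = e6; tag = H(b6 5c 5c 5c 5c 5c e6) = 68 ← matches
m3: inner = H(dc 36 36 36 36 36 89 7b) = ee; tag = H(b6 5c 5c 5c 5c 5c ee) = 70
m4: inner = H(dc 36 36 36 36 36 68 67) = b9; tag = H(b6 5c 5c 5c 5c 5c b9) = 3b

2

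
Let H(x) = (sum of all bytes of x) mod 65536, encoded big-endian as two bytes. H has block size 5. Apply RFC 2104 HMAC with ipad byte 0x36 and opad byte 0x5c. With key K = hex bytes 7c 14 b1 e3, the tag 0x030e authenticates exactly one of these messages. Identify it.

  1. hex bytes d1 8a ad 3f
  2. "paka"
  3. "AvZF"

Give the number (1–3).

Key hex bytes 7c 14 b1 e3 is 4 bytes ≤ B = 5; zero-pad to 5 bytes: K' = 7c 14 b1 e3 00.
K' ⊕ ipad = 4a 22 87 d5 36; K' ⊕ opad = 20 48 ed bf 5c.
m1: inner = H(4a 22 87 d5 36 d1 8a ad 3f) = 04 45; tag = H(20 48 ed bf 5c 04 45) = 02b9
m2: inner = H(4a 22 87 d5 36 70 61 6b 61) = 03 9b; tag = H(20 48 ed bf 5c 03 9b) = 030e ← matches
m3: inner = H(4a 22 87 d5 36 41 76 5a 46) = 03 55; tag = H(20 48 ed bf 5c 03 55) = 02c8

2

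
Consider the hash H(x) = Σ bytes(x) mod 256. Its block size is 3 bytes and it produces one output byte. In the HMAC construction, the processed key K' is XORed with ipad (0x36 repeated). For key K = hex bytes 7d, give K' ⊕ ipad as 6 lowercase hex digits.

4b3636

Key hex bytes 7d is 1 byte ≤ B = 3; zero-pad to 3 bytes: K' = 7d 00 00.
XOR each byte with 0x36: 7d⊕36=4b, 00⊕36=36, 00⊕36=36.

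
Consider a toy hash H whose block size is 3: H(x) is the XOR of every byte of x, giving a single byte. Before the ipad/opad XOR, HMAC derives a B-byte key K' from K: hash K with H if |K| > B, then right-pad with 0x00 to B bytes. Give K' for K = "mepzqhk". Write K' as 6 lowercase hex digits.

|K| = 7 > B = 3, so first hash the key.
H(K): XOR 6d⊕65⊕70⊕7a⊕71⊕68⊕6b = 70.
Zero-pad H(K) = 70 to 3 bytes: K' = 70 00 00.

700000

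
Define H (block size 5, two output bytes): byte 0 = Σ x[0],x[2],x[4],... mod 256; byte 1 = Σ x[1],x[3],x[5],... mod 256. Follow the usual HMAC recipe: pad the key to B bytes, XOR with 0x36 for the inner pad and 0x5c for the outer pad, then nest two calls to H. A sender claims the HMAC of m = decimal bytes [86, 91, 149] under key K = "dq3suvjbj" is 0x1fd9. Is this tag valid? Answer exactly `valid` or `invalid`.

Key "dq3suvjbj" = 64 71 33 73 75 76 6a 62 6a is 9 bytes > B = 5, so hash it first: H(key) = e0 bc, then zero-pad to 5 bytes: K' = e0 bc 00 00 00.
K' ⊕ ipad = d6 8a 36 36 36; K' ⊕ opad = bc e0 5c 5c 5c.
Inner hash: even-index sum = 413 mod 256 = 157; odd-index sum = 427 mod 256 = 171 → 9d ab.
Outer hash (recomputed tag): even-index sum = 543 mod 256 = 31; odd-index sum = 473 mod 256 = 217 → 1f d9.
Recomputed tag = 1fd9; claimed = 1fd9 → match.

valid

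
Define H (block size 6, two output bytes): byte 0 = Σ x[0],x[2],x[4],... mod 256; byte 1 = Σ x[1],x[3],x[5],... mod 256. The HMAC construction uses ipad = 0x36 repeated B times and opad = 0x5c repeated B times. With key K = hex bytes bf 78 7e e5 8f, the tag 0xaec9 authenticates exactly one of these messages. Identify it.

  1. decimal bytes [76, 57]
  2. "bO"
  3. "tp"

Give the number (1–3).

1

Key hex bytes bf 78 7e e5 8f is 5 bytes ≤ B = 6; zero-pad to 6 bytes: K' = bf 78 7e e5 8f 00.
K' ⊕ ipad = 89 4e 48 d3 b9 36; K' ⊕ opad = e3 24 22 b9 d3 5c.
m1: inner = H(89 4e 48 d3 b9 36 4c 39) = d6 90; tag = H(e3 24 22 b9 d3 5c d6 90) = aec9 ← matches
m2: inner = H(89 4e 48 d3 b9 36 62 4f) = ec a6; tag = H(e3 24 22 b9 d3 5c ec a6) = c4df
m3: inner = H(89 4e 48 d3 b9 36 74 70) = fe c7; tag = H(e3 24 22 b9 d3 5c fe c7) = d600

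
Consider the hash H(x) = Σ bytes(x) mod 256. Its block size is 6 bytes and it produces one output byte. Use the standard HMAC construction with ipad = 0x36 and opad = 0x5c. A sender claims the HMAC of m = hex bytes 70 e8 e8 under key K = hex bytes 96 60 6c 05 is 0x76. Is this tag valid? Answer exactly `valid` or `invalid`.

Key hex bytes 96 60 6c 05 is 4 bytes ≤ B = 6; zero-pad to 6 bytes: K' = 96 60 6c 05 00 00.
K' ⊕ ipad = a0 56 5a 33 36 36; K' ⊕ opad = ca 3c 30 59 5c 5c.
Inner hash: sum = 160+86+90+51+54+54+112+232+232 = 1071; mod 256 = 47 → 2f.
Outer hash (recomputed tag): sum = 202+60+48+89+92+92+47 = 630; mod 256 = 118 → 76.
Recomputed tag = 76; claimed = 76 → match.

valid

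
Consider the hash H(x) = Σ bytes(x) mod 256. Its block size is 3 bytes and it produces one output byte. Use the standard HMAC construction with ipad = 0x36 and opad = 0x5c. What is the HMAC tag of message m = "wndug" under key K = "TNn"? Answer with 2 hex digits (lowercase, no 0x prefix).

Key "TNn" = 54 4e 6e is exactly B = 3 bytes: K' = 54 4e 6e.
K' ⊕ ipad = 62 78 58.  K' ⊕ opad = 08 12 32.
Inner input = (K'⊕ipad) ∥ m = 62 78 58 ∥ 77 6e 64 75 67.
Inner hash: sum = 98+120+88+119+110+100+117+103 = 855; mod 256 = 87 → 57.
Outer input = (K'⊕opad) ∥ inner = 08 12 32 ∥ 57.
Outer hash (tag): sum = 8+18+50+87 = 163 → a3.

a3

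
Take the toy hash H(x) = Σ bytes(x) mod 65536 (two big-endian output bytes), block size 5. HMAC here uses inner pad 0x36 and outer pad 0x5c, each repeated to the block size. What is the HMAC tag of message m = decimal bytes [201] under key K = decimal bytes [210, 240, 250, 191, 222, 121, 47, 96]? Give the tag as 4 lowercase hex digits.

Key decimal bytes [210, 240, 250, 191, 222, 121, 47, 96] = d2 f0 fa bf de 79 2f 60 is 8 bytes > B = 5, so hash it first: H(key) = 05 61, then zero-pad to 5 bytes: K' = 05 61 00 00 00.
K' ⊕ ipad = 33 57 36 36 36.  K' ⊕ opad = 59 3d 5c 5c 5c.
Inner input = (K'⊕ipad) ∥ m = 33 57 36 36 36 ∥ c9.
Inner hash: sum = 51+87+54+54+54+201 = 501 → 01 f5.
Outer input = (K'⊕opad) ∥ inner = 59 3d 5c 5c 5c ∥ 01 f5.
Outer hash (tag): sum = 89+61+92+92+92+1+245 = 672 → 02 a0.

02a0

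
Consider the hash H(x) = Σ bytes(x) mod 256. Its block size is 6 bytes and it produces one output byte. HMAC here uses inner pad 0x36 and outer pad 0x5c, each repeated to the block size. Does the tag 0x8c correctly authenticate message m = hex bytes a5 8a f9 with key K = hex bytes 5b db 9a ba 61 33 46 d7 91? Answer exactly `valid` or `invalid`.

valid

Key hex bytes 5b db 9a ba 61 33 46 d7 91 is 9 bytes > B = 6, so hash it first: H(key) = cc, then zero-pad to 6 bytes: K' = cc 00 00 00 00 00.
K' ⊕ ipad = fa 36 36 36 36 36; K' ⊕ opad = 90 5c 5c 5c 5c 5c.
Inner hash: sum = 250+54+54+54+54+54+165+138+249 = 1072; mod 256 = 48 → 30.
Outer hash (recomputed tag): sum = 144+92+92+92+92+92+48 = 652; mod 256 = 140 → 8c.
Recomputed tag = 8c; claimed = 8c → match.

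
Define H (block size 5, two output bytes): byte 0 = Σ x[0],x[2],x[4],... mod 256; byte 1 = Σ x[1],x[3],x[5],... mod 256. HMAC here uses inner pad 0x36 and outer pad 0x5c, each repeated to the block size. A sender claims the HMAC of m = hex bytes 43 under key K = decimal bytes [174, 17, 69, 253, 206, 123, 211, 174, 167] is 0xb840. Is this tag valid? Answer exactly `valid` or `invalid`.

invalid

Key decimal bytes [174, 17, 69, 253, 206, 123, 211, 174, 167] = ae 11 45 fd ce 7b d3 ae a7 is 9 bytes > B = 5, so hash it first: H(key) = 3b 37, then zero-pad to 5 bytes: K' = 3b 37 00 00 00.
K' ⊕ ipad = 0d 01 36 36 36; K' ⊕ opad = 67 6b 5c 5c 5c.
Inner hash: even-index sum = 121 mod 256 = 121; odd-index sum = 122 mod 256 = 122 → 79 7a.
Outer hash (recomputed tag): even-index sum = 409 mod 256 = 153; odd-index sum = 320 mod 256 = 64 → 99 40.
Recomputed tag = 9940; claimed = b840 → mismatch.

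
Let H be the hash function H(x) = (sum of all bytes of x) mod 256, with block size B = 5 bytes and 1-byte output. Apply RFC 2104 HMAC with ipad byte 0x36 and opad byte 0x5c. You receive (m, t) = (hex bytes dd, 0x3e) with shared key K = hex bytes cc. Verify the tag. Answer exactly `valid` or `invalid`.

Key hex bytes cc is 1 byte ≤ B = 5; zero-pad to 5 bytes: K' = cc 00 00 00 00.
K' ⊕ ipad = fa 36 36 36 36; K' ⊕ opad = 90 5c 5c 5c 5c.
Inner hash: sum = 250+54+54+54+54+221 = 687; mod 256 = 175 → af.
Outer hash (recomputed tag): sum = 144+92+92+92+92+175 = 687; mod 256 = 175 → af.
Recomputed tag = af; claimed = 3e → mismatch.

invalid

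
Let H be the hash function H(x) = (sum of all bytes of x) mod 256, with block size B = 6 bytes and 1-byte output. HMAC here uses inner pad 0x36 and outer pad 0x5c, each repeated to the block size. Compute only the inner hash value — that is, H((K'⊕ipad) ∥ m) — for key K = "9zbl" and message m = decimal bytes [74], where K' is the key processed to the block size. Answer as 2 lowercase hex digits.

bf

Key "9zbl" = 39 7a 62 6c is 4 bytes ≤ B = 6; zero-pad to 6 bytes: K' = 39 7a 62 6c 00 00.
K' ⊕ ipad = 0f 4c 54 5a 36 36.
Inner input = 0f 4c 54 5a 36 36 ∥ 4a.
Inner hash: sum = 15+76+84+90+54+54+74 = 447; mod 256 = 191 → bf.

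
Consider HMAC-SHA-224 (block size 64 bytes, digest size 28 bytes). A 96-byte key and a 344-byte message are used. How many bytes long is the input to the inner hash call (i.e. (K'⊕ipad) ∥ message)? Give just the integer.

Key is 96 > 64 bytes, so it is hashed to 28 bytes then zero-padded to 64: |K'| = 64.
Inner input = (K'⊕ipad) ∥ m → 64 + 344 = 408 bytes.

408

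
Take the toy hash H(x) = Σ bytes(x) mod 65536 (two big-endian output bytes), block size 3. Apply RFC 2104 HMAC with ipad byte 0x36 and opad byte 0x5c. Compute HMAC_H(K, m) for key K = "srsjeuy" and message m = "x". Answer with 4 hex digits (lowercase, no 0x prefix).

010b

Key "srsjeuy" = 73 72 73 6a 65 75 79 is 7 bytes > B = 3, so hash it first: H(key) = 03 15, then zero-pad to 3 bytes: K' = 03 15 00.
K' ⊕ ipad = 35 23 36.  K' ⊕ opad = 5f 49 5c.
Inner input = (K'⊕ipad) ∥ m = 35 23 36 ∥ 78.
Inner hash: sum = 53+35+54+120 = 262 → 01 06.
Outer input = (K'⊕opad) ∥ inner = 5f 49 5c ∥ 01 06.
Outer hash (tag): sum = 95+73+92+1+6 = 267 → 01 0b.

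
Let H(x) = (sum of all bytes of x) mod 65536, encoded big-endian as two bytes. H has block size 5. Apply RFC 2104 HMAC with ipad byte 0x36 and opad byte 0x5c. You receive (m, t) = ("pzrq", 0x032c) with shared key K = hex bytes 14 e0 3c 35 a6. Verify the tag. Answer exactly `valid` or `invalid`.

Key hex bytes 14 e0 3c 35 a6 is exactly B = 5 bytes: K' = 14 e0 3c 35 a6.
K' ⊕ ipad = 22 d6 0a 03 90; K' ⊕ opad = 48 bc 60 69 fa.
Inner hash: sum = 34+214+10+3+144+112+122+114+113 = 866 → 03 62.
Outer hash (recomputed tag): sum = 72+188+96+105+250+3+98 = 812 → 03 2c.
Recomputed tag = 032c; claimed = 032c → match.

valid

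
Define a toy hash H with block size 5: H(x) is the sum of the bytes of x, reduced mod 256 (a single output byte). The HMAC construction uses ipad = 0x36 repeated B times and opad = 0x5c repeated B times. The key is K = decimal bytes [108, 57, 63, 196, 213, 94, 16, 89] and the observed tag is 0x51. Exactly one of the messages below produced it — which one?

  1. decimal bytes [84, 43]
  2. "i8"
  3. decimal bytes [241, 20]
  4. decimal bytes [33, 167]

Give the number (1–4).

1

Key decimal bytes [108, 57, 63, 196, 213, 94, 16, 89] = 6c 39 3f c4 d5 5e 10 59 is 8 bytes > B = 5, so hash it first: H(key) = 44, then zero-pad to 5 bytes: K' = 44 00 00 00 00.
K' ⊕ ipad = 72 36 36 36 36; K' ⊕ opad = 18 5c 5c 5c 5c.
m1: inner = H(72 36 36 36 36 54 2b) = c9; tag = H(18 5c 5c 5c 5c c9) = 51 ← matches
m2: inner = H(72 36 36 36 36 69 38) = eb; tag = H(18 5c 5c 5c 5c eb) = 73
m3: inner = H(72 36 36 36 36 f1 14) = 4f; tag = H(18 5c 5c 5c 5c 4f) = d7
m4: inner = H(72 36 36 36 36 21 a7) = 12; tag = H(18 5c 5c 5c 5c 12) = 9a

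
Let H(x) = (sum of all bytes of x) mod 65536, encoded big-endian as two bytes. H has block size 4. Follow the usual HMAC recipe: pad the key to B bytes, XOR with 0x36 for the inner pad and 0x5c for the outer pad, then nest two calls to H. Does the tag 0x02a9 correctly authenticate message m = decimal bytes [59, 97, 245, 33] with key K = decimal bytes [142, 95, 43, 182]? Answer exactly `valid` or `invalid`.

Key decimal bytes [142, 95, 43, 182] = 8e 5f 2b b6 is exactly B = 4 bytes: K' = 8e 5f 2b b6.
K' ⊕ ipad = b8 69 1d 80; K' ⊕ opad = d2 03 77 ea.
Inner hash: sum = 184+105+29+128+59+97+245+33 = 880 → 03 70.
Outer hash (recomputed tag): sum = 210+3+119+234+3+112 = 681 → 02 a9.
Recomputed tag = 02a9; claimed = 02a9 → match.

valid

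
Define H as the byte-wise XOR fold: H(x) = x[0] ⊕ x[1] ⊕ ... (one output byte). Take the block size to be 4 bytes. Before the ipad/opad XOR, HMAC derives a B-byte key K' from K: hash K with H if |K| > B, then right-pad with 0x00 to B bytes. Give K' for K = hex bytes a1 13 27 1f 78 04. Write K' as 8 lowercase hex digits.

f6000000

|K| = 6 > B = 4, so first hash the key.
H(K): XOR a1⊕13⊕27⊕1f⊕78⊕04 = f6.
Zero-pad H(K) = f6 to 4 bytes: K' = f6 00 00 00.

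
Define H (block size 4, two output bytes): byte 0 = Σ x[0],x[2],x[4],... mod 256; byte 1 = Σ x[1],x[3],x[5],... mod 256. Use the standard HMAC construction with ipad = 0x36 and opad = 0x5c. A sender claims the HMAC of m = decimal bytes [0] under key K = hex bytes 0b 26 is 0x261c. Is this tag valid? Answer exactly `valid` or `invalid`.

valid

Key hex bytes 0b 26 is 2 bytes ≤ B = 4; zero-pad to 4 bytes: K' = 0b 26 00 00.
K' ⊕ ipad = 3d 10 36 36; K' ⊕ opad = 57 7a 5c 5c.
Inner hash: even-index sum = 115 mod 256 = 115; odd-index sum = 70 mod 256 = 70 → 73 46.
Outer hash (recomputed tag): even-index sum = 294 mod 256 = 38; odd-index sum = 284 mod 256 = 28 → 26 1c.
Recomputed tag = 261c; claimed = 261c → match.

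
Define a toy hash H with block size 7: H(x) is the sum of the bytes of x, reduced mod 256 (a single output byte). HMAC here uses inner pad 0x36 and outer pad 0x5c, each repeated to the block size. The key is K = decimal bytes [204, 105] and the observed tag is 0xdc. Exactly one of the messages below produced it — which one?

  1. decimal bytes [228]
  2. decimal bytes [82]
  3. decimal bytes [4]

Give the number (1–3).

1

Key decimal bytes [204, 105] = cc 69 is 2 bytes ≤ B = 7; zero-pad to 7 bytes: K' = cc 69 00 00 00 00 00.
K' ⊕ ipad = fa 5f 36 36 36 36 36; K' ⊕ opad = 90 35 5c 5c 5c 5c 5c.
m1: inner = H(fa 5f 36 36 36 36 36 e4) = 4b; tag = H(90 35 5c 5c 5c 5c 5c 4b) = dc ← matches
m2: inner = H(fa 5f 36 36 36 36 36 52) = b9; tag = H(90 35 5c 5c 5c 5c 5c b9) = 4a
m3: inner = H(fa 5f 36 36 36 36 36 04) = 6b; tag = H(90 35 5c 5c 5c 5c 5c 6b) = fc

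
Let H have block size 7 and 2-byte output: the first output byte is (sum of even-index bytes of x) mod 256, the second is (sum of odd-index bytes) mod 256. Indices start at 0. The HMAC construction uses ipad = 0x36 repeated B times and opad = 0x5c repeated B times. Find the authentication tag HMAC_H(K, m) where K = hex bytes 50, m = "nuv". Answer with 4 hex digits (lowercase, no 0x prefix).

Key hex bytes 50 is 1 byte ≤ B = 7; zero-pad to 7 bytes: K' = 50 00 00 00 00 00 00.
K' ⊕ ipad = 66 36 36 36 36 36 36.  K' ⊕ opad = 0c 5c 5c 5c 5c 5c 5c.
Inner input = (K'⊕ipad) ∥ m = 66 36 36 36 36 36 36 ∥ 6e 75 76.
Inner hash: even-index sum = 381 mod 256 = 125; odd-index sum = 390 mod 256 = 134 → 7d 86.
Outer input = (K'⊕opad) ∥ inner = 0c 5c 5c 5c 5c 5c 5c ∥ 7d 86.
Outer hash (tag): even-index sum = 422 mod 256 = 166; odd-index sum = 401 mod 256 = 145 → a6 91.

a691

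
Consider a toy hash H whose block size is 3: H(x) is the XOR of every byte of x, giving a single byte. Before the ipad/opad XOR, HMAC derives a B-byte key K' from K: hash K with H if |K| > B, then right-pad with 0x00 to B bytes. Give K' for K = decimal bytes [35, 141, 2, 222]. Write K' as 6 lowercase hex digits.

|K| = 4 > B = 3, so first hash the key.
H(K): XOR 23⊕8d⊕02⊕de = 72.
Zero-pad H(K) = 72 to 3 bytes: K' = 72 00 00.

720000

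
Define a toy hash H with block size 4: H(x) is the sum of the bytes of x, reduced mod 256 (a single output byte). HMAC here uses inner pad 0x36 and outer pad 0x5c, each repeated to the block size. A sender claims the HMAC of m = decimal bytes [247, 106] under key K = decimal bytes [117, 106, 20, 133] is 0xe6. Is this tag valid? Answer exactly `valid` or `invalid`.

invalid

Key decimal bytes [117, 106, 20, 133] = 75 6a 14 85 is exactly B = 4 bytes: K' = 75 6a 14 85.
K' ⊕ ipad = 43 5c 22 b3; K' ⊕ opad = 29 36 48 d9.
Inner hash: sum = 67+92+34+179+247+106 = 725; mod 256 = 213 → d5.
Outer hash (recomputed tag): sum = 41+54+72+217+213 = 597; mod 256 = 85 → 55.
Recomputed tag = 55; claimed = e6 → mismatch.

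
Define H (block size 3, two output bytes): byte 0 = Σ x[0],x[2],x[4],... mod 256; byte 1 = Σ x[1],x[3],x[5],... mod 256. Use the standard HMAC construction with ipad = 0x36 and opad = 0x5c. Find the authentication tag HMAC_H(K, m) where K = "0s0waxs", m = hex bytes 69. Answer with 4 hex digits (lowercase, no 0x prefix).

8176

Key "0s0waxs" = 30 73 30 77 61 78 73 is 7 bytes > B = 3, so hash it first: H(key) = 34 62, then zero-pad to 3 bytes: K' = 34 62 00.
K' ⊕ ipad = 02 54 36.  K' ⊕ opad = 68 3e 5c.
Inner input = (K'⊕ipad) ∥ m = 02 54 36 ∥ 69.
Inner hash: even-index sum = 56 mod 256 = 56; odd-index sum = 189 mod 256 = 189 → 38 bd.
Outer input = (K'⊕opad) ∥ inner = 68 3e 5c ∥ 38 bd.
Outer hash (tag): even-index sum = 385 mod 256 = 129; odd-index sum = 118 mod 256 = 118 → 81 76.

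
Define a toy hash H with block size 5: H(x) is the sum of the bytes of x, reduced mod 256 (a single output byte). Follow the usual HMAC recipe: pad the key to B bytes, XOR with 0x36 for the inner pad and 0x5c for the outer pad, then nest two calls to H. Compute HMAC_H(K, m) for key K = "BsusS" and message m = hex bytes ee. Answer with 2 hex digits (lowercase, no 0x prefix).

Key "BsusS" = 42 73 75 73 53 is exactly B = 5 bytes: K' = 42 73 75 73 53.
K' ⊕ ipad = 74 45 43 45 65.  K' ⊕ opad = 1e 2f 29 2f 0f.
Inner input = (K'⊕ipad) ∥ m = 74 45 43 45 65 ∥ ee.
Inner hash: sum = 116+69+67+69+101+238 = 660; mod 256 = 148 → 94.
Outer input = (K'⊕opad) ∥ inner = 1e 2f 29 2f 0f ∥ 94.
Outer hash (tag): sum = 30+47+41+47+15+148 = 328; mod 256 = 72 → 48.

48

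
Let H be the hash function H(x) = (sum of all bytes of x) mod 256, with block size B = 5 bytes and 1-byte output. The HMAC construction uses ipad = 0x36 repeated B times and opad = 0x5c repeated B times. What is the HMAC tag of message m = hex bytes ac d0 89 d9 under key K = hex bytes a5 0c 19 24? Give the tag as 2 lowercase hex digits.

84

Key hex bytes a5 0c 19 24 is 4 bytes ≤ B = 5; zero-pad to 5 bytes: K' = a5 0c 19 24 00.
K' ⊕ ipad = 93 3a 2f 12 36.  K' ⊕ opad = f9 50 45 78 5c.
Inner input = (K'⊕ipad) ∥ m = 93 3a 2f 12 36 ∥ ac d0 89 d9.
Inner hash: sum = 147+58+47+18+54+172+208+137+217 = 1058; mod 256 = 34 → 22.
Outer input = (K'⊕opad) ∥ inner = f9 50 45 78 5c ∥ 22.
Outer hash (tag): sum = 249+80+69+120+92+34 = 644; mod 256 = 132 → 84.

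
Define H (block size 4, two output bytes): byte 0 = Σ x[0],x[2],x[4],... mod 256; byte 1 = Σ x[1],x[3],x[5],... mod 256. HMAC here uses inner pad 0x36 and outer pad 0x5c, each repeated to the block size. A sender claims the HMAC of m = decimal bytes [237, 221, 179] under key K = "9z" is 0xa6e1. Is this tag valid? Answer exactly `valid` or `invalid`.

valid

Key "9z" = 39 7a is 2 bytes ≤ B = 4; zero-pad to 4 bytes: K' = 39 7a 00 00.
K' ⊕ ipad = 0f 4c 36 36; K' ⊕ opad = 65 26 5c 5c.
Inner hash: even-index sum = 485 mod 256 = 229; odd-index sum = 351 mod 256 = 95 → e5 5f.
Outer hash (recomputed tag): even-index sum = 422 mod 256 = 166; odd-index sum = 225 mod 256 = 225 → a6 e1.
Recomputed tag = a6e1; claimed = a6e1 → match.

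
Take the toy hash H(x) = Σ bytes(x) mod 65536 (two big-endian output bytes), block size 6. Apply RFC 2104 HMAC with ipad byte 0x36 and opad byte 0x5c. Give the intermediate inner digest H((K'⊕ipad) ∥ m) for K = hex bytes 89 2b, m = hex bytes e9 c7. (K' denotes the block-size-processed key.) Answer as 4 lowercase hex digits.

Key hex bytes 89 2b is 2 bytes ≤ B = 6; zero-pad to 6 bytes: K' = 89 2b 00 00 00 00.
K' ⊕ ipad = bf 1d 36 36 36 36.
Inner input = bf 1d 36 36 36 36 ∥ e9 c7.
Inner hash: sum = 191+29+54+54+54+54+233+199 = 868 → 03 64.

0364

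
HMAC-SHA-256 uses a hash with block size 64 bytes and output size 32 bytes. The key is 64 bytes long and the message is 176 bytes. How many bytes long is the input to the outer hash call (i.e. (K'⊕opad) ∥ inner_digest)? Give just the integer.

96

Key is 64 ≤ 64 bytes, zero-padded: |K'| = 64.
Outer input = (K'⊕opad) ∥ H(inner) → 64 + 32 = 96 bytes.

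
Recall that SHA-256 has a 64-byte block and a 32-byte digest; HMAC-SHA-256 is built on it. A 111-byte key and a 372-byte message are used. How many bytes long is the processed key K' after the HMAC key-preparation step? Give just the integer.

64

Key is 111 > 64 bytes, so it is hashed to 32 bytes then zero-padded to 64: |K'| = 64.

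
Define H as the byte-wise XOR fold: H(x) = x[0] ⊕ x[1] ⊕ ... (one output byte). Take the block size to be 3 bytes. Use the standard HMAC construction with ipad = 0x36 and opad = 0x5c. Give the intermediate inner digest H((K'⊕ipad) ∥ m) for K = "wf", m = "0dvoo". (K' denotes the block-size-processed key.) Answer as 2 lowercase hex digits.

Key "wf" = 77 66 is 2 bytes ≤ B = 3; zero-pad to 3 bytes: K' = 77 66 00.
K' ⊕ ipad = 41 50 36.
Inner input = 41 50 36 ∥ 30 64 76 6f 6f.
Inner hash: XOR 41⊕50⊕36⊕30⊕64⊕76⊕6f⊕6f = 05.

05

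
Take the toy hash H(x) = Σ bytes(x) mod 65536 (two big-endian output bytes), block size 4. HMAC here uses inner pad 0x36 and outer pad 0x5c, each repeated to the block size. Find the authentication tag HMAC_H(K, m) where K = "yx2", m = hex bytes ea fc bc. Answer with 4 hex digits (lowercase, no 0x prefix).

018f

Key "yx2" = 79 78 32 is 3 bytes ≤ B = 4; zero-pad to 4 bytes: K' = 79 78 32 00.
K' ⊕ ipad = 4f 4e 04 36.  K' ⊕ opad = 25 24 6e 5c.
Inner input = (K'⊕ipad) ∥ m = 4f 4e 04 36 ∥ ea fc bc.
Inner hash: sum = 79+78+4+54+234+252+188 = 889 → 03 79.
Outer input = (K'⊕opad) ∥ inner = 25 24 6e 5c ∥ 03 79.
Outer hash (tag): sum = 37+36+110+92+3+121 = 399 → 01 8f.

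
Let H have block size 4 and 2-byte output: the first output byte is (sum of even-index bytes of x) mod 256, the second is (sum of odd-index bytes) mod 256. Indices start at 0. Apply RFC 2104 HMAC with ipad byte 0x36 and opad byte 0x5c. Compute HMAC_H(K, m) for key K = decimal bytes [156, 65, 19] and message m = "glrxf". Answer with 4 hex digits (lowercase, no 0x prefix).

1d0a

Key decimal bytes [156, 65, 19] = 9c 41 13 is 3 bytes ≤ B = 4; zero-pad to 4 bytes: K' = 9c 41 13 00.
K' ⊕ ipad = aa 77 25 36.  K' ⊕ opad = c0 1d 4f 5c.
Inner input = (K'⊕ipad) ∥ m = aa 77 25 36 ∥ 67 6c 72 78 66.
Inner hash: even-index sum = 526 mod 256 = 14; odd-index sum = 401 mod 256 = 145 → 0e 91.
Outer input = (K'⊕opad) ∥ inner = c0 1d 4f 5c ∥ 0e 91.
Outer hash (tag): even-index sum = 285 mod 256 = 29; odd-index sum = 266 mod 256 = 10 → 1d 0a.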